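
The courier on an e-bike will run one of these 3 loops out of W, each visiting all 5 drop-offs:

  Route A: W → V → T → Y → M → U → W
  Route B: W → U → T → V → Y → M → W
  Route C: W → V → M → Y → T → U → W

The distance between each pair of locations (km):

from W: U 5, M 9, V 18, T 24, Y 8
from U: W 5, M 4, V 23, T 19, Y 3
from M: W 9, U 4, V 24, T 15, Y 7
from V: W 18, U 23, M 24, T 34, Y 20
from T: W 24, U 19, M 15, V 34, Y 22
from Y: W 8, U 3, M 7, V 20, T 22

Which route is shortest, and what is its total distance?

Shortest is Route A, total 90 km.

Route A: 18 + 34 + 22 + 7 + 4 + 5 = 90
Route B: 5 + 19 + 34 + 20 + 7 + 9 = 94
Route C: 18 + 24 + 7 + 22 + 19 + 5 = 95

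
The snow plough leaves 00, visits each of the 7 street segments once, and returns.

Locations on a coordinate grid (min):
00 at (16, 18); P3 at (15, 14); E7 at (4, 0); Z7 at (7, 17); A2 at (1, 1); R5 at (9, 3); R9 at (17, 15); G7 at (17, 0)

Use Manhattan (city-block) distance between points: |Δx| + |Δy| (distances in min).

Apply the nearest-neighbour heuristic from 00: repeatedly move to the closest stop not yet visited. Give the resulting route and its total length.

Nearest-neighbour total = 82 min; route 00 → R9 → P3 → Z7 → R5 → E7 → A2 → G7 → 00.

00 → [R9:4 / P3:5 / Z7:10 / G7:19 / R5:22 / E7:30 / A2:32] → R9 (4)
R9 → [P3:3 / Z7:12 / G7:15 / R5:20 / E7:28 / A2:30] → P3 (3)
P3 → [Z7:11 / G7:16 / R5:17 / E7:25 / A2:27] → Z7 (11)
Z7 → [R5:16 / E7:20 / A2:22 / G7:27] → R5 (16)
R5 → [E7:8 / A2:10 / G7:11] → E7 (8)
E7 → [A2:4 / G7:13] → A2 (4)
A2 → [G7:17] → G7 (17)
Return G7→00: 19.
Total = 4 + 3 + 11 + 16 + 8 + 4 + 17 + 19 = 82.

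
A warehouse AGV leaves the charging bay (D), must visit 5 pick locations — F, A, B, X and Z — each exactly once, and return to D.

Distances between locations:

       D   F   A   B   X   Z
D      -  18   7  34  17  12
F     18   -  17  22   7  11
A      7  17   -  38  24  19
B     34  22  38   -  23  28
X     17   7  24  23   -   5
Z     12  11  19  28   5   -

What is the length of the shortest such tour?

D→F→A→B→X→Z→D: 18+17+38+23+5+12 = 113
D→F→A→B→Z→X→D: 18+17+38+28+5+17 = 123
D→F→A→X→B→Z→D: 18+17+24+23+28+12 = 122
D→F→A→X→Z→B→D: 18+17+24+5+28+34 = 126
D→F→A→Z→B→X→D: 18+17+19+28+23+17 = 122
D→F→A→Z→X→B→D: 18+17+19+5+23+34 = 116
D→F→B→A→X→Z→D: 18+22+38+24+5+12 = 119
D→F→B→A→Z→X→D: 18+22+38+19+5+17 = 119
D→F→B→X→A→Z→D: 18+22+23+24+19+12 = 118
D→F→B→X→Z→A→D: 18+22+23+5+19+7 = 94
D→F→B→Z→A→X→D: 18+22+28+19+24+17 = 128
D→F→B→Z→X→A→D: 18+22+28+5+24+7 = 104
D→F→X→A→B→Z→D: 18+7+24+38+28+12 = 127
D→F→X→A→Z→B→D: 18+7+24+19+28+34 = 130
… (46 more)
D→A→F→B→X→Z→D: 7+17+22+23+5+12 = 86  ← best
The minimum is 86.
One optimal route: D → A → F → B → X → Z → D (or its reverse).

Minimum total distance: 86.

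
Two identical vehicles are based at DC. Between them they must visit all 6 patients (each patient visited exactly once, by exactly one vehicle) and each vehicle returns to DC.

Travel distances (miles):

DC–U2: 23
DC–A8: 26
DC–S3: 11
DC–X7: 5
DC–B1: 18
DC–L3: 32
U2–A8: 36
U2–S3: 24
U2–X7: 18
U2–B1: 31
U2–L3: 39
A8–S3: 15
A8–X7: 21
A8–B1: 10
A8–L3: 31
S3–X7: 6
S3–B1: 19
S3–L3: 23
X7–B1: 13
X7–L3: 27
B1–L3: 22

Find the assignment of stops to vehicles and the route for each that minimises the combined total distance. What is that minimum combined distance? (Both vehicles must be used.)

130 miles — the smallest possible combined total.

Try each way of splitting the stops between the two vehicles (each non-empty) and, for each split, find the best tour for each vehicle:
  {U2} + {A8, S3, X7, B1, L3}: 46 + 90 = 136
  {A8} + {U2, S3, X7, B1, L3}: 52 + 110 = 162
  {U2, A8} + {S3, X7, B1, L3}: 85 + 74 = 159
  {S3} + {U2, A8, X7, B1, L3}: 22 + 120 = 142
  {U2, S3} + {A8, X7, B1, L3}: 58 + 90 = 148
  {A8, S3} + {U2, X7, B1, L3}: 52 + 102 = 154
  … (31 splits in total)
  {X7} + {U2, A8, S3, B1, L3}: 10 + 120 = 130  ← best
Best: vehicle 1 DC → X7 → DC = 10; vehicle 2 DC → U2 → L3 → B1 → A8 → S3 → DC = 120; combined 130.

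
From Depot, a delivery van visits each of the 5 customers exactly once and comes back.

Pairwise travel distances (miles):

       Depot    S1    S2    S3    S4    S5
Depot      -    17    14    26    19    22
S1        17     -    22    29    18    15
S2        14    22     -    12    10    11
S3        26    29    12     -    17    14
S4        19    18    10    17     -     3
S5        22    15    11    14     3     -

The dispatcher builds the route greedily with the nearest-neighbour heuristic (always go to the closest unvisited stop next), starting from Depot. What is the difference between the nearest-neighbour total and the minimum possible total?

9 miles longer than the optimal tour.

From Depot: S2=14, S1=17, S4=19, S5=22, S3=26 → choose S2 (14).
From S2: S4=10, S5=11, S3=12, S1=22 → choose S4 (10).
From S4: S5=3, S3=17, S1=18 → choose S5 (3).
From S5: S3=14, S1=15 → choose S3 (14).
From S3: S1=29 → choose S1 (29).
NN route Depot → S2 → S4 → S5 → S3 → S1 → Depot costs 87.
Optimal: Depot → S1 → S4 → S5 → S3 → S2 → Depot costs 78 (by enumerating all 60 distinct tours).
Excess = 87 − 78 = 9.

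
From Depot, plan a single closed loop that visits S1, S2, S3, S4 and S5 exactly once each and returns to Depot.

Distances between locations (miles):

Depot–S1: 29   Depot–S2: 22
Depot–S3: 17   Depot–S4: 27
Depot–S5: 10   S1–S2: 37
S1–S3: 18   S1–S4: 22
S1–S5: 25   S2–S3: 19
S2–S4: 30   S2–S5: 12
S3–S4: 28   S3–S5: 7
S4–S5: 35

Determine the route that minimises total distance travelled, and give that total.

With 5 stops there are 5!/2 = 60 distinct round trips (a route and its reverse cost the same).
Depot - S1 - S2 - S3 - S4 - S5 - Depot: 29+37+19+28+35+10 = 158
Depot - S1 - S2 - S3 - S5 - S4 - Depot: 29+37+19+7+35+27 = 154
Depot - S1 - S2 - S4 - S3 - S5 - Depot: 29+37+30+28+7+10 = 141
Depot - S1 - S2 - S4 - S5 - S3 - Depot: 29+37+30+35+7+17 = 155
Depot - S1 - S2 - S5 - S3 - S4 - Depot: 29+37+12+7+28+27 = 140
Depot - S1 - S2 - S5 - S4 - S3 - Depot: 29+37+12+35+28+17 = 158
Depot - S1 - S3 - S2 - S4 - S5 - Depot: 29+18+19+30+35+10 = 141
Depot - S1 - S3 - S2 - S5 - S4 - Depot: 29+18+19+12+35+27 = 140
Depot - S1 - S3 - S4 - S2 - S5 - Depot: 29+18+28+30+12+10 = 127
Depot - S1 - S3 - S4 - S5 - S2 - Depot: 29+18+28+35+12+22 = 144
Depot - S1 - S3 - S5 - S2 - S4 - Depot: 29+18+7+12+30+27 = 123
Depot - S1 - S3 - S5 - S4 - S2 - Depot: 29+18+7+35+30+22 = 141
Depot - S1 - S4 - S2 - S3 - S5 - Depot: 29+22+30+19+7+10 = 117
Depot - S1 - S4 - S2 - S5 - S3 - Depot: 29+22+30+12+7+17 = 117
… (46 more)
Depot - S2 - S5 - S3 - S1 - S4 - Depot: 22+12+7+18+22+27 = 108  ← best
The minimum is 108.
One optimal route: Depot → S2 → S5 → S3 → S1 → S4 → Depot (or its reverse).

108 miles — the shortest possible round trip.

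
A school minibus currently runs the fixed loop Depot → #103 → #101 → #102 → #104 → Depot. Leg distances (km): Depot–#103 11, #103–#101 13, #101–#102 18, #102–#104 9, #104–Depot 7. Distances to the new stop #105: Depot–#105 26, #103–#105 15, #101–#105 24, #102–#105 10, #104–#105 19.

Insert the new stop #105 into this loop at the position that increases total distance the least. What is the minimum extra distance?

Insertion cost between consecutive stops i–j is d(i,#105) + d(#105,j) − d(i,j):
  between Depot and #103: 26 + 15 − 11 = 30
  between #103 and #101: 15 + 24 − 13 = 26
  between #101 and #102: 24 + 10 − 18 = 16
  between #102 and #104: 10 + 19 − 9 = 20
  between #104 and Depot: 19 + 26 − 7 = 38
Cheapest insertion is between #101 and #102, adding 16.
New total = 58 + 16 = 74.

Adding 16 km by placing #105 on the #101–#102 leg.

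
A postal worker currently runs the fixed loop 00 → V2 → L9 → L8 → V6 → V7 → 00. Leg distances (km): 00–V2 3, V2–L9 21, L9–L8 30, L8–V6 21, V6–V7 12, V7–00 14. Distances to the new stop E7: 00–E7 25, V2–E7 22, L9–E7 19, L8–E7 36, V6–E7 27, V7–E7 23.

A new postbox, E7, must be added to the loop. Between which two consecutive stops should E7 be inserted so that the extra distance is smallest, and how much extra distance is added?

Minimum extra distance: 20 km, inserting E7 between V2 and L9.

Insertion cost between consecutive stops i–j is d(i,E7) + d(E7,j) − d(i,j):
  between 00 and V2: 25 + 22 − 3 = 44
  between V2 and L9: 22 + 19 − 21 = 20
  between L9 and L8: 19 + 36 − 30 = 25
  between L8 and V6: 36 + 27 − 21 = 42
  between V6 and V7: 27 + 23 − 12 = 38
  between V7 and 00: 23 + 25 − 14 = 34
Cheapest insertion is between V2 and L9, adding 20.
New total = 101 + 20 = 121.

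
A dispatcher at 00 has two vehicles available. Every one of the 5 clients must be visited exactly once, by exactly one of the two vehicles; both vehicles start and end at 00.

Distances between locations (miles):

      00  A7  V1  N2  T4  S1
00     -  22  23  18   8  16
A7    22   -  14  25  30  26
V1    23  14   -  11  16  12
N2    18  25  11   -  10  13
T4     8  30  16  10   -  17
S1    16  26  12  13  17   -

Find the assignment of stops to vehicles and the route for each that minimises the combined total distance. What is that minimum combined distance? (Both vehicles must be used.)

Minimum combined distance: 92 miles.

Check every non-empty split of the stops between the two vehicles; for each half take its own optimal tour:
  {A7} + {V1, N2, T4, S1}: 44 + 57 = 101
  {V1} + {A7, N2, T4, S1}: 46 + 79 = 125
  {A7, V1} + {N2, T4, S1}: 59 + 47 = 106
  {N2} + {A7, V1, T4, S1}: 36 + 73 = 109
  {A7, N2} + {V1, T4, S1}: 65 + 52 = 117
  {V1, N2} + {A7, T4, S1}: 52 + 73 = 125
  … (15 splits in total)
  {T4} + {A7, V1, N2, S1}: 16 + 76 = 92  ← best
Best: vehicle 1 00 → T4 → 00 = 16; vehicle 2 00 → A7 → V1 → N2 → S1 → 00 = 76; combined 92.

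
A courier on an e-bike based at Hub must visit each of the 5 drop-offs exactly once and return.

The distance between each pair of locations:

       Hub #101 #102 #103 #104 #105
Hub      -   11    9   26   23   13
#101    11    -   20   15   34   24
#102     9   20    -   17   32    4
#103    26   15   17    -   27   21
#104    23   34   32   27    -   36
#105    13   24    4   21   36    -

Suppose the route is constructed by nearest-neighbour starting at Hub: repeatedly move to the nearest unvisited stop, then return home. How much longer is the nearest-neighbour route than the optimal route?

Excess over optimum: 4.

From Hub: #102=9, #101=11, #105=13, #104=23, #103=26 → choose #102 (9).
From #102: #105=4, #103=17, #101=20, #104=32 → choose #105 (4).
From #105: #103=21, #101=24, #104=36 → choose #103 (21).
From #103: #101=15, #104=27 → choose #101 (15).
From #101: #104=34 → choose #104 (34).
NN route Hub → #102 → #105 → #103 → #101 → #104 → Hub costs 106.
Optimal: Hub → #101 → #103 → #104 → #102 → #105 → Hub costs 102 (by enumerating all 60 distinct tours).
Excess = 106 − 102 = 4.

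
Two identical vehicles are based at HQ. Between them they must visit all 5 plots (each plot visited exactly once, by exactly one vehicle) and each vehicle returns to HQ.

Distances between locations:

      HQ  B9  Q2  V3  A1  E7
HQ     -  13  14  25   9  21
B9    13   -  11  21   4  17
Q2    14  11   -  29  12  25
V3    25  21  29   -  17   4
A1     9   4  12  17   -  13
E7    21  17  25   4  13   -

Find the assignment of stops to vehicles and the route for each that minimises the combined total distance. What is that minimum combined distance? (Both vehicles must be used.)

Minimum combined distance: 87.

There are 2^4 − 1 = 15 ways to divide the 5 stops into two non-empty groups. For each, the best each vehicle can do is its own shortest tour through its group:
  {B9} + {Q2, V3, A1, E7}: 26 + 68 = 94
  {Q2} + {B9, V3, A1, E7}: 28 + 59 = 87
  {B9, Q2} + {V3, A1, E7}: 38 + 51 = 89
  {V3} + {B9, Q2, A1, E7}: 50 + 63 = 113
  {B9, V3} + {Q2, A1, E7}: 59 + 60 = 119
  {Q2, V3} + {B9, A1, E7}: 68 + 51 = 119
  … (15 splits in total)
Best: vehicle 1 HQ → Q2 → HQ = 28; vehicle 2 HQ → B9 → A1 → V3 → E7 → HQ = 59; combined 87.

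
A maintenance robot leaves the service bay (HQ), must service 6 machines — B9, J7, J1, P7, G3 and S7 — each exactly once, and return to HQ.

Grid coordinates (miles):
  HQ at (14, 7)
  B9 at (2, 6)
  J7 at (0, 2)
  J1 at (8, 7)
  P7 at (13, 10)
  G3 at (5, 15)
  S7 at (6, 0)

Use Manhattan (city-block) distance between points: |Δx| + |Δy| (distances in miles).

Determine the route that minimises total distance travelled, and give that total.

58 miles — the shortest possible round trip.

HQ→B9→J7→J1→P7→G3→S7→HQ: 13+6+13+8+13+16+15 = 84
HQ→B9→J7→J1→P7→S7→G3→HQ: 13+6+13+8+17+16+17 = 90
HQ→B9→J7→J1→G3→P7→S7→HQ: 13+6+13+11+13+17+15 = 88
HQ→B9→J7→J1→G3→S7→P7→HQ: 13+6+13+11+16+17+4 = 80
HQ→B9→J7→J1→S7→P7→G3→HQ: 13+6+13+9+17+13+17 = 88
HQ→B9→J7→J1→S7→G3→P7→HQ: 13+6+13+9+16+13+4 = 74
HQ→B9→J7→P7→J1→G3→S7→HQ: 13+6+21+8+11+16+15 = 90
HQ→B9→J7→P7→J1→S7→G3→HQ: 13+6+21+8+9+16+17 = 90
… (352 more)
HQ→J1→S7→J7→B9→G3→P7→HQ: 6+9+8+6+12+13+4 = 58  ← best
The minimum is 58.
One optimal route: HQ → J1 → S7 → J7 → B9 → G3 → P7 → HQ (or its reverse).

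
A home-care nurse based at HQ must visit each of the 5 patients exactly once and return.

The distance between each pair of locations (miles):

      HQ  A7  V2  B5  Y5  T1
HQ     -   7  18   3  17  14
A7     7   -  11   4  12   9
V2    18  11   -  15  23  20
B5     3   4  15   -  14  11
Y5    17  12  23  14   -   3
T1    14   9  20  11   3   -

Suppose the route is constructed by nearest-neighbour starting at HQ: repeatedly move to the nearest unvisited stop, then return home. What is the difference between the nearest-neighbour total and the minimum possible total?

Excess over optimum: 2 miles.

HQ: B5=3, A7=7, T1=14, Y5=17, V2=18 ⇒ B5
B5: A7=4, T1=11, Y5=14, V2=15 ⇒ A7
A7: T1=9, V2=11, Y5=12 ⇒ T1
T1: Y5=3, V2=20 ⇒ Y5
Y5: V2=23 ⇒ V2
NN route HQ → B5 → A7 → T1 → Y5 → V2 → HQ costs 60.
Optimal: HQ → A7 → V2 → Y5 → T1 → B5 → HQ costs 58 (by enumerating all 60 distinct tours).
Excess = 60 − 58 = 2.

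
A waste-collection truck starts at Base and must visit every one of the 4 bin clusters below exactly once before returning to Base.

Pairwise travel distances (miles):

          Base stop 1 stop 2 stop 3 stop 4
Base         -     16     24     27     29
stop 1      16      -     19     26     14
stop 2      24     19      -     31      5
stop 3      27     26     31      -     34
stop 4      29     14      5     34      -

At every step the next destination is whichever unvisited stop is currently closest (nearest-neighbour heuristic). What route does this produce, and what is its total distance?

Total distance 93 miles via the nearest-neighbour route Base → stop 1 → stop 4 → stop 2 → stop 3 → Base.

At Base the remaining stops are stop 1 16, stop 2 24, stop 3 27, stop 4 29; go to stop 1.
At stop 1 the remaining stops are stop 4 14, stop 2 19, stop 3 26; go to stop 4.
At stop 4 the remaining stops are stop 2 5, stop 3 34; go to stop 2.
At stop 2 the remaining stops are stop 3 31; go to stop 3.
Return stop 3→Base: 27.
Total = 16 + 14 + 5 + 31 + 27 = 93.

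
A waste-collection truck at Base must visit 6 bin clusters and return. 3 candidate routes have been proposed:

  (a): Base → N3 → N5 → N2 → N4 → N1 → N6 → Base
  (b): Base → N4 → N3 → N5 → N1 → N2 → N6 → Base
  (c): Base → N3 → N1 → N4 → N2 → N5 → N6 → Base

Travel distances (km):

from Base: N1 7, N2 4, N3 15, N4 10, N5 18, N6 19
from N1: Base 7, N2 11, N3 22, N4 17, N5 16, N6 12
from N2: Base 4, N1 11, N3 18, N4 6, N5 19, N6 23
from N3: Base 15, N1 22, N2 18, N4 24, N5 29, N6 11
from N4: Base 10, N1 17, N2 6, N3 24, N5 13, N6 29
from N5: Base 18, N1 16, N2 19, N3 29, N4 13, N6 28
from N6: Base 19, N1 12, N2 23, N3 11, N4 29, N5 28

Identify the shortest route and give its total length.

(a): 15 + 29 + 19 + 6 + 17 + 12 + 19 = 117
(b): 10 + 24 + 29 + 16 + 11 + 23 + 19 = 132
(c): 15 + 22 + 17 + 6 + 19 + 28 + 19 = 126

117 km — (a) is the shortest.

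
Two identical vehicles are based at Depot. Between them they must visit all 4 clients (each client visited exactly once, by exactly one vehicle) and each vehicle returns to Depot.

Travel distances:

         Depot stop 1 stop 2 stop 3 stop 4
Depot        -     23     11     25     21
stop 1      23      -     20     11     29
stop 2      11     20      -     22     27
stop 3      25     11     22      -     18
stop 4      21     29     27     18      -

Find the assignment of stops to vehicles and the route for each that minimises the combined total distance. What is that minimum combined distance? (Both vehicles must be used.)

95 — the smallest possible combined total.

Try each way of splitting the stops between the two vehicles (each non-empty) and, for each split, find the best tour for each vehicle:
  {stop 1} + {stop 2, stop 3, stop 4}: 46 + 72 = 118
  {stop 2} + {stop 1, stop 3, stop 4}: 22 + 73 = 95
  {stop 1, stop 2} + {stop 3, stop 4}: 54 + 64 = 118
  {stop 3} + {stop 1, stop 2, stop 4}: 50 + 81 = 131
  {stop 1, stop 3} + {stop 2, stop 4}: 59 + 59 = 118
  {stop 2, stop 3} + {stop 1, stop 4}: 58 + 73 = 131
  … (7 splits in total)
Best: vehicle 1 Depot → stop 2 → Depot = 22; vehicle 2 Depot → stop 1 → stop 3 → stop 4 → Depot = 73; combined 95.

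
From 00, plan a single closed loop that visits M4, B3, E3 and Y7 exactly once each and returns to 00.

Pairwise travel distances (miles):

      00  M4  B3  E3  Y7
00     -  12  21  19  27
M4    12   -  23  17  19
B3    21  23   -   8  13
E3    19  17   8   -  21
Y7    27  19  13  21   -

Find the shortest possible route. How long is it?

Shortest round trip = 71 miles.

There are 12 distinct closed tours to check (reversals are equivalent).
00 - M4 - B3 - E3 - Y7 - 00: 12+23+8+21+27 = 91
00 - M4 - B3 - Y7 - E3 - 00: 12+23+13+21+19 = 88
00 - M4 - E3 - B3 - Y7 - 00: 12+17+8+13+27 = 77
00 - M4 - E3 - Y7 - B3 - 00: 12+17+21+13+21 = 84
00 - M4 - Y7 - B3 - E3 - 00: 12+19+13+8+19 = 71
00 - M4 - Y7 - E3 - B3 - 00: 12+19+21+8+21 = 81
00 - B3 - M4 - E3 - Y7 - 00: 21+23+17+21+27 = 109
00 - B3 - M4 - Y7 - E3 - 00: 21+23+19+21+19 = 103
00 - B3 - E3 - M4 - Y7 - 00: 21+8+17+19+27 = 92
00 - B3 - Y7 - M4 - E3 - 00: 21+13+19+17+19 = 89
00 - E3 - M4 - B3 - Y7 - 00: 19+17+23+13+27 = 99
00 - E3 - B3 - M4 - Y7 - 00: 19+8+23+19+27 = 96
The minimum is 71.
One optimal route: 00 → M4 → Y7 → B3 → E3 → 00 (or its reverse).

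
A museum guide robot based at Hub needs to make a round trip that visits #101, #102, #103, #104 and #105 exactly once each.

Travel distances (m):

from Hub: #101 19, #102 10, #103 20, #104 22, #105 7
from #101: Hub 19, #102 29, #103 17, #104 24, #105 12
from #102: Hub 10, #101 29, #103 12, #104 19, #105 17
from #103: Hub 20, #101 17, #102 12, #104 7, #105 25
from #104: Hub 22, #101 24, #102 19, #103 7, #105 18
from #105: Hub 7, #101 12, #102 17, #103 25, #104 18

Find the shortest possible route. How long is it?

Shortest round trip = 72 m.

There are 60 distinct closed tours to check (reversals are equivalent).
Hub→#101→#102→#103→#104→#105→Hub: 19+29+12+7+18+7 = 92
Hub→#101→#102→#103→#105→#104→Hub: 19+29+12+25+18+22 = 125
Hub→#101→#102→#104→#103→#105→Hub: 19+29+19+7+25+7 = 106
Hub→#101→#102→#104→#105→#103→Hub: 19+29+19+18+25+20 = 130
Hub→#101→#102→#105→#103→#104→Hub: 19+29+17+25+7+22 = 119
Hub→#101→#102→#105→#104→#103→Hub: 19+29+17+18+7+20 = 110
Hub→#101→#103→#102→#104→#105→Hub: 19+17+12+19+18+7 = 92
Hub→#101→#103→#102→#105→#104→Hub: 19+17+12+17+18+22 = 105
Hub→#101→#103→#104→#102→#105→Hub: 19+17+7+19+17+7 = 86
Hub→#101→#103→#104→#105→#102→Hub: 19+17+7+18+17+10 = 88
Hub→#101→#103→#105→#102→#104→Hub: 19+17+25+17+19+22 = 119
Hub→#101→#103→#105→#104→#102→Hub: 19+17+25+18+19+10 = 108
Hub→#101→#104→#102→#103→#105→Hub: 19+24+19+12+25+7 = 106
Hub→#101→#104→#102→#105→#103→Hub: 19+24+19+17+25+20 = 124
… (46 more)
Hub→#102→#103→#104→#101→#105→Hub: 10+12+7+24+12+7 = 72  ← best
The minimum is 72.
One optimal route: Hub → #102 → #103 → #104 → #101 → #105 → Hub (or its reverse).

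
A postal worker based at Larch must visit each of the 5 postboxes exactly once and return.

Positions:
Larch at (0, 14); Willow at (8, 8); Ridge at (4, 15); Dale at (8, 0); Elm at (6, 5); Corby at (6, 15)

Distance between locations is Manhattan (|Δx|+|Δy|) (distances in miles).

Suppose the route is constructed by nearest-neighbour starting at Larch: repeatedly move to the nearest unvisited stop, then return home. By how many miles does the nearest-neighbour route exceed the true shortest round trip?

Larch: Ridge=5, Corby=7, Willow=14, Elm=15, Dale=22 ⇒ Ridge
Ridge: Corby=2, Willow=11, Elm=12, Dale=19 ⇒ Corby
Corby: Willow=9, Elm=10, Dale=17 ⇒ Willow
Willow: Elm=5, Dale=8 ⇒ Elm
Elm: Dale=7 ⇒ Dale
NN route Larch → Ridge → Corby → Willow → Elm → Dale → Larch costs 50.
Optimal: Larch → Willow → Dale → Elm → Corby → Ridge → Larch costs 46 (by enumerating all 60 distinct tours).
Excess = 50 − 46 = 4.

Excess over optimum: 4 miles.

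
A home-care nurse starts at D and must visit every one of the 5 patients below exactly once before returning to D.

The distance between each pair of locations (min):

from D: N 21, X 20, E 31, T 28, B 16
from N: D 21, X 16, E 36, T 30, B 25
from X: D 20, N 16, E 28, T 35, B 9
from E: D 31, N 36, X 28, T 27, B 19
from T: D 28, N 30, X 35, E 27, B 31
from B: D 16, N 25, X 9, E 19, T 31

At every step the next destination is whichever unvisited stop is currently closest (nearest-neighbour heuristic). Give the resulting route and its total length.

Total distance 129 min via the nearest-neighbour route D → B → X → N → T → E → D.

At D the remaining stops are B 16, X 20, N 21, T 28, E 31; go to B.
At B the remaining stops are X 9, E 19, N 25, T 31; go to X.
At X the remaining stops are N 16, E 28, T 35; go to N.
At N the remaining stops are T 30, E 36; go to T.
At T the remaining stops are E 27; go to E.
Return E→D: 31.
Total = 16 + 9 + 16 + 30 + 27 + 31 = 129.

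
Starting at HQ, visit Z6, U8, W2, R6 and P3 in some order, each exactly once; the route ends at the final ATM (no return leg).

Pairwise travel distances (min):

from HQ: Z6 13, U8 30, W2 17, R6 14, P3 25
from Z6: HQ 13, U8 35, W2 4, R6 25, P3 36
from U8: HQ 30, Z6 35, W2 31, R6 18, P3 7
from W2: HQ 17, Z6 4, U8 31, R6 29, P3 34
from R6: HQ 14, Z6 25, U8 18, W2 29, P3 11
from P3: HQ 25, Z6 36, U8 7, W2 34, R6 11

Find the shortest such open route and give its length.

64 min — the minimum one-way total.

There are 5! = 120 possible orderings.
HQ→Z6→U8→W2→R6→P3: 13+35+31+29+11 = 119
HQ→Z6→U8→W2→P3→R6: 13+35+31+34+11 = 124
HQ→Z6→U8→R6→W2→P3: 13+35+18+29+34 = 129
HQ→Z6→U8→R6→P3→W2: 13+35+18+11+34 = 111
HQ→Z6→U8→P3→W2→R6: 13+35+7+34+29 = 118
HQ→Z6→U8→P3→R6→W2: 13+35+7+11+29 = 95
HQ→Z6→W2→U8→R6→P3: 13+4+31+18+11 = 77
HQ→Z6→W2→U8→P3→R6: 13+4+31+7+11 = 66
HQ→Z6→W2→R6→U8→P3: 13+4+29+18+7 = 71
HQ→Z6→W2→R6→P3→U8: 13+4+29+11+7 = 64
HQ→Z6→W2→P3→U8→R6: 13+4+34+7+18 = 76
HQ→Z6→W2→P3→R6→U8: 13+4+34+11+18 = 80
HQ→Z6→R6→U8→W2→P3: 13+25+18+31+34 = 121
HQ→Z6→R6→U8→P3→W2: 13+25+18+7+34 = 97
… (106 more)
The minimum is 64.
One shortest path: HQ → Z6 → W2 → R6 → P3 → U8.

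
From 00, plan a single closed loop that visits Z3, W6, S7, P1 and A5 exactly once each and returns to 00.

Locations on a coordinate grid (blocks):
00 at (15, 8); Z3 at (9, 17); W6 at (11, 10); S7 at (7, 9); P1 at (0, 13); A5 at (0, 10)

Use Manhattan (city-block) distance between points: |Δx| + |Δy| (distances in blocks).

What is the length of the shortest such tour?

Minimum total distance: 48 blocks.

00→Z3→W6→S7→P1→A5→00: 15+9+5+11+3+17 = 60
00→Z3→W6→S7→A5→P1→00: 15+9+5+8+3+20 = 60
00→Z3→W6→P1→S7→A5→00: 15+9+14+11+8+17 = 74
00→Z3→W6→P1→A5→S7→00: 15+9+14+3+8+9 = 58
00→Z3→W6→A5→S7→P1→00: 15+9+11+8+11+20 = 74
00→Z3→W6→A5→P1→S7→00: 15+9+11+3+11+9 = 58
00→Z3→S7→W6→P1→A5→00: 15+10+5+14+3+17 = 64
00→Z3→S7→W6→A5→P1→00: 15+10+5+11+3+20 = 64
00→Z3→S7→P1→W6→A5→00: 15+10+11+14+11+17 = 78
00→Z3→S7→P1→A5→W6→00: 15+10+11+3+11+6 = 56
00→Z3→S7→A5→W6→P1→00: 15+10+8+11+14+20 = 78
00→Z3→S7→A5→P1→W6→00: 15+10+8+3+14+6 = 56
00→Z3→P1→W6→S7→A5→00: 15+13+14+5+8+17 = 72
00→Z3→P1→W6→A5→S7→00: 15+13+14+11+8+9 = 70
… (46 more)
00→W6→Z3→P1→A5→S7→00: 6+9+13+3+8+9 = 48  ← best
The minimum is 48.
One optimal route: 00 → W6 → Z3 → P1 → A5 → S7 → 00 (or its reverse).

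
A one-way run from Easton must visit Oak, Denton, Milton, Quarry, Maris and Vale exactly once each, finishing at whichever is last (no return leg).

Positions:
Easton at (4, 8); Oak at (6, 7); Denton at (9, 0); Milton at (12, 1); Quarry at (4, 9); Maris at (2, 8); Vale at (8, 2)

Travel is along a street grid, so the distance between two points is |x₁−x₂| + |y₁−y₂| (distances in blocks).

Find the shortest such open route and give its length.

Shortest open route: 23 blocks.

There are 6! = 720 possible orderings.
Easton → Oak → Denton → Milton → Quarry → Maris → Vale: 3+10+4+16+3+12 = 48
Easton → Oak → Denton → Milton → Quarry → Vale → Maris: 3+10+4+16+11+12 = 56
Easton → Oak → Denton → Milton → Maris → Quarry → Vale: 3+10+4+17+3+11 = 48
Easton → Oak → Denton → Milton → Maris → Vale → Quarry: 3+10+4+17+12+11 = 57
Easton → Oak → Denton → Milton → Vale → Quarry → Maris: 3+10+4+5+11+3 = 36
Easton → Oak → Denton → Milton → Vale → Maris → Quarry: 3+10+4+5+12+3 = 37
Easton → Oak → Denton → Quarry → Milton → Maris → Vale: 3+10+14+16+17+12 = 72
Easton → Oak → Denton → Quarry → Milton → Vale → Maris: 3+10+14+16+5+12 = 60
… (712 more)
Easton → Quarry → Maris → Oak → Vale → Denton → Milton: 1+3+5+7+3+4 = 23  ← best
The minimum is 23.
One shortest path: Easton → Quarry → Maris → Oak → Vale → Denton → Milton.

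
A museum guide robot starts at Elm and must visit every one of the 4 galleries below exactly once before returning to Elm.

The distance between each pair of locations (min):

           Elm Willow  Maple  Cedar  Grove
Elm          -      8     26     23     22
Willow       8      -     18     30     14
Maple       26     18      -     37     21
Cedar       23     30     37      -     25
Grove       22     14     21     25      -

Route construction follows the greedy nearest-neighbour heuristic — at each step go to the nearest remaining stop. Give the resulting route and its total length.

Total distance 103 min via the nearest-neighbour route Elm → Willow → Grove → Maple → Cedar → Elm.

From Elm: distances to unvisited — Willow=8, Grove=22, Cedar=23, Maple=26. Nearest is Willow (8).
From Willow: distances to unvisited — Grove=14, Maple=18, Cedar=30. Nearest is Grove (14).
From Grove: distances to unvisited — Maple=21, Cedar=25. Nearest is Maple (21).
From Maple: distances to unvisited — Cedar=37. Nearest is Cedar (37).
Return Cedar→Elm: 23.
Total = 8 + 14 + 21 + 37 + 23 = 103.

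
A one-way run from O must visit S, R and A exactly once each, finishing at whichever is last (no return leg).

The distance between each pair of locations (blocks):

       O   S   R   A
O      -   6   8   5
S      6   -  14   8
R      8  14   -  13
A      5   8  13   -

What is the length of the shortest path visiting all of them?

27 blocks — the minimum one-way total.

There are 3! = 6 possible orderings.
O→S→R→A: 6+14+13 = 33
O→S→A→R: 6+8+13 = 27
O→R→S→A: 8+14+8 = 30
O→R→A→S: 8+13+8 = 29
O→A→S→R: 5+8+14 = 27
O→A→R→S: 5+13+14 = 32
The minimum is 27.
One shortest path: O → S → A → R.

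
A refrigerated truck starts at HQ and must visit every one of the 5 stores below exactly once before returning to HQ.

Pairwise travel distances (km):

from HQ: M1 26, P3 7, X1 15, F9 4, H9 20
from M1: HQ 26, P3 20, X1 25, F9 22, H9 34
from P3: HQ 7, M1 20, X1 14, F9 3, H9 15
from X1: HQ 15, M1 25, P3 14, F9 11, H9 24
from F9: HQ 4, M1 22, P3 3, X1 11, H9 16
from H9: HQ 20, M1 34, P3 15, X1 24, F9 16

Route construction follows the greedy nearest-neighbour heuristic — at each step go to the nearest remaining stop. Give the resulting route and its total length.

From HQ: distances to unvisited — F9=4, P3=7, X1=15, H9=20, M1=26. Nearest is F9 (4).
From F9: distances to unvisited — P3=3, X1=11, H9=16, M1=22. Nearest is P3 (3).
From P3: distances to unvisited — X1=14, H9=15, M1=20. Nearest is X1 (14).
From X1: distances to unvisited — H9=24, M1=25. Nearest is H9 (24).
From H9: distances to unvisited — M1=34. Nearest is M1 (34).
Return M1→HQ: 26.
Total = 4 + 3 + 14 + 24 + 34 + 26 = 105.

105 km along HQ → F9 → P3 → X1 → H9 → M1 → HQ.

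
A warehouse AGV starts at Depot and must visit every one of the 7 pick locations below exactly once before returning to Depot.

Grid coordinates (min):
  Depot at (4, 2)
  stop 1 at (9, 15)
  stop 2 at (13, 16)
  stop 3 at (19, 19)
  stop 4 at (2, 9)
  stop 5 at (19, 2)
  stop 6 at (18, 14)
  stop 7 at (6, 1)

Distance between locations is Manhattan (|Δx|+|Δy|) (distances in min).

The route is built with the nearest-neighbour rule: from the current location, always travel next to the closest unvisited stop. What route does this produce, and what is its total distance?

Total distance 78 min via the nearest-neighbour route Depot → stop 7 → stop 4 → stop 1 → stop 2 → stop 6 → stop 3 → stop 5 → Depot.

Depot → [stop 7:3 / stop 4:9 / stop 5:15 / stop 1:18 / stop 2:23 / stop 6:26 / stop 3:32] → stop 7 (3)
stop 7 → [stop 4:12 / stop 5:14 / stop 1:17 / stop 2:22 / stop 6:25 / stop 3:31] → stop 4 (12)
stop 4 → [stop 1:13 / stop 2:18 / stop 6:21 / stop 5:24 / stop 3:27] → stop 1 (13)
stop 1 → [stop 2:5 / stop 6:10 / stop 3:14 / stop 5:23] → stop 2 (5)
stop 2 → [stop 6:7 / stop 3:9 / stop 5:20] → stop 6 (7)
stop 6 → [stop 3:6 / stop 5:13] → stop 3 (6)
stop 3 → [stop 5:17] → stop 5 (17)
Return stop 5→Depot: 15.
Total = 3 + 12 + 13 + 5 + 7 + 6 + 17 + 15 = 78.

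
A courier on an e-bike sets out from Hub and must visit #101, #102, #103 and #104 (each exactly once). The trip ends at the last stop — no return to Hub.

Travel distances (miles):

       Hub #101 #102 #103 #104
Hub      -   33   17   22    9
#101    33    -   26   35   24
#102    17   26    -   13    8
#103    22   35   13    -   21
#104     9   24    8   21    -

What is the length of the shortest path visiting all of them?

There are 4! = 24 possible orderings.
Hub→#101→#102→#103→#104: 33+26+13+21 = 93
Hub→#101→#102→#104→#103: 33+26+8+21 = 88
Hub→#101→#103→#102→#104: 33+35+13+8 = 89
Hub→#101→#103→#104→#102: 33+35+21+8 = 97
Hub→#101→#104→#102→#103: 33+24+8+13 = 78
Hub→#101→#104→#103→#102: 33+24+21+13 = 91
Hub→#102→#101→#103→#104: 17+26+35+21 = 99
Hub→#102→#101→#104→#103: 17+26+24+21 = 88
Hub→#102→#103→#101→#104: 17+13+35+24 = 89
Hub→#102→#103→#104→#101: 17+13+21+24 = 75
Hub→#102→#104→#101→#103: 17+8+24+35 = 84
Hub→#102→#104→#103→#101: 17+8+21+35 = 81
Hub→#103→#101→#102→#104: 22+35+26+8 = 91
Hub→#103→#101→#104→#102: 22+35+24+8 = 89
… (10 more)
Hub→#104→#102→#103→#101: 9+8+13+35 = 65  ← best
The minimum is 65.
One shortest path: Hub → #104 → #102 → #103 → #101.

Minimum one-way distance = 65 miles.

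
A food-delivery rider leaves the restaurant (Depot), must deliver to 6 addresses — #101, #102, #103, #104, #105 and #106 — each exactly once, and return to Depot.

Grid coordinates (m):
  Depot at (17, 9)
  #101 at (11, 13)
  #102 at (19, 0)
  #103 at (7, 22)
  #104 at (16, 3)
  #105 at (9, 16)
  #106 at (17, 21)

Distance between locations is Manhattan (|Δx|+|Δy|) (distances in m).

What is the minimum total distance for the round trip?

Shortest round trip = 68 m.

There are 360 distinct closed tours to check (reversals are equivalent).
Depot → #101 → #102 → #103 → #104 → #105 → #106 → Depot: 10+21+34+28+20+13+12 = 138
Depot → #101 → #102 → #103 → #104 → #106 → #105 → Depot: 10+21+34+28+19+13+15 = 140
Depot → #101 → #102 → #103 → #105 → #104 → #106 → Depot: 10+21+34+8+20+19+12 = 124
Depot → #101 → #102 → #103 → #105 → #106 → #104 → Depot: 10+21+34+8+13+19+7 = 112
Depot → #101 → #102 → #103 → #106 → #104 → #105 → Depot: 10+21+34+11+19+20+15 = 130
Depot → #101 → #102 → #103 → #106 → #105 → #104 → Depot: 10+21+34+11+13+20+7 = 116
Depot → #101 → #102 → #104 → #103 → #105 → #106 → Depot: 10+21+6+28+8+13+12 = 98
Depot → #101 → #102 → #104 → #103 → #106 → #105 → Depot: 10+21+6+28+11+13+15 = 104
… (352 more)
Depot → #102 → #104 → #101 → #105 → #103 → #106 → Depot: 11+6+15+5+8+11+12 = 68  ← best
The minimum is 68.
One optimal route: Depot → #102 → #104 → #101 → #105 → #103 → #106 → Depot (or its reverse).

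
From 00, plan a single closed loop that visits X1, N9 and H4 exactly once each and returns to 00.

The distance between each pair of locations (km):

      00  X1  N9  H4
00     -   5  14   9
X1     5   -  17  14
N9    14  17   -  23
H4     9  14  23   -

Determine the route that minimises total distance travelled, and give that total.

There are 3 distinct closed tours to check (reversals are equivalent).
00→X1→N9→H4→00: 5+17+23+9 = 54
00→X1→H4→N9→00: 5+14+23+14 = 56
00→N9→X1→H4→00: 14+17+14+9 = 54
The minimum is 54.
One optimal route: 00 → X1 → N9 → H4 → 00 (or its reverse).

54 km — the shortest possible round trip.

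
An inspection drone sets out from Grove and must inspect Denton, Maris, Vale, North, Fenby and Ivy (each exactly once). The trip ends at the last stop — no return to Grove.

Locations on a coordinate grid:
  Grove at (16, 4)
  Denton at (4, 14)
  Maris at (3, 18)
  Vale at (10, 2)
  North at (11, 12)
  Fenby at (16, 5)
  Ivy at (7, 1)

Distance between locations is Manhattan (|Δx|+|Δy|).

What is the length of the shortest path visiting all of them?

43 — the minimum one-way total.

There are 6! = 720 possible orderings.
Grove→Denton→Maris→Vale→North→Fenby→Ivy: 22+5+23+11+12+13 = 86
Grove→Denton→Maris→Vale→North→Ivy→Fenby: 22+5+23+11+15+13 = 89
Grove→Denton→Maris→Vale→Fenby→North→Ivy: 22+5+23+9+12+15 = 86
Grove→Denton→Maris→Vale→Fenby→Ivy→North: 22+5+23+9+13+15 = 87
Grove→Denton→Maris→Vale→Ivy→North→Fenby: 22+5+23+4+15+12 = 81
Grove→Denton→Maris→Vale→Ivy→Fenby→North: 22+5+23+4+13+12 = 79
Grove→Denton→Maris→North→Vale→Fenby→Ivy: 22+5+14+11+9+13 = 74
Grove→Denton→Maris→North→Vale→Ivy→Fenby: 22+5+14+11+4+13 = 69
… (712 more)
Grove→Fenby→Vale→Ivy→North→Denton→Maris: 1+9+4+15+9+5 = 43  ← best
The minimum is 43.
One shortest path: Grove → Fenby → Vale → Ivy → North → Denton → Maris.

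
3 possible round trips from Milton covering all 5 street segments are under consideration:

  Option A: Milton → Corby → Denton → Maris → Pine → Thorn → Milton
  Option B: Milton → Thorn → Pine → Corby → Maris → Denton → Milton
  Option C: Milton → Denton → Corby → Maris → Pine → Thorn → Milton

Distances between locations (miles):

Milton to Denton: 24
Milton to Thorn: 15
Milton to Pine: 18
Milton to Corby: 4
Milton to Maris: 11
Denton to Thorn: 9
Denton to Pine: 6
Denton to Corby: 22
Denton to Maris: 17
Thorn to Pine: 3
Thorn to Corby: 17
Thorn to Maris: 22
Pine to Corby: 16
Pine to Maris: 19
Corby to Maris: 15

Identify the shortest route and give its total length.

80 miles — Option A is the shortest.

Option A: 4 + 22 + 17 + 19 + 3 + 15 = 80
Option B: 15 + 3 + 16 + 15 + 17 + 24 = 90
Option C: 24 + 22 + 15 + 19 + 3 + 15 = 98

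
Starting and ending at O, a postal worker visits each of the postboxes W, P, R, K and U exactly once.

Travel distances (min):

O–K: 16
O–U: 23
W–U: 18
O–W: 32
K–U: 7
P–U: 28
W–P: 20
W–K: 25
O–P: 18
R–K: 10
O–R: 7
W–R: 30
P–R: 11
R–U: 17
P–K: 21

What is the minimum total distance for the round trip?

Shortest round trip = 79 min.

O-W-P-R-K-U-O: 32+20+11+10+7+23 = 103
O-W-P-R-U-K-O: 32+20+11+17+7+16 = 103
O-W-P-K-R-U-O: 32+20+21+10+17+23 = 123
O-W-P-K-U-R-O: 32+20+21+7+17+7 = 104
O-W-P-U-R-K-O: 32+20+28+17+10+16 = 123
O-W-P-U-K-R-O: 32+20+28+7+10+7 = 104
O-W-R-P-K-U-O: 32+30+11+21+7+23 = 124
O-W-R-P-U-K-O: 32+30+11+28+7+16 = 124
O-W-R-K-P-U-O: 32+30+10+21+28+23 = 144
O-W-R-K-U-P-O: 32+30+10+7+28+18 = 125
O-W-R-U-P-K-O: 32+30+17+28+21+16 = 144
O-W-R-U-K-P-O: 32+30+17+7+21+18 = 125
O-W-K-P-R-U-O: 32+25+21+11+17+23 = 129
O-W-K-P-U-R-O: 32+25+21+28+17+7 = 130
… (46 more)
O-R-P-W-U-K-O: 7+11+20+18+7+16 = 79  ← best
The minimum is 79.
One optimal route: O → R → P → W → U → K → O (or its reverse).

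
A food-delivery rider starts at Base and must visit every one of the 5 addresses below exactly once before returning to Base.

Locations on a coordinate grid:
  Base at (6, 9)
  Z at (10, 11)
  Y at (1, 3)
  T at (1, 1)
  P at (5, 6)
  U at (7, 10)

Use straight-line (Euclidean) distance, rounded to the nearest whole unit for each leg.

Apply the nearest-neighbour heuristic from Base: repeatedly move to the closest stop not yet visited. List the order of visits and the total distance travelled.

Nearest-neighbour total = 27; route Base → U → Z → P → Y → T → Base.

At Base the remaining stops are U 1, P 3, Z 4, Y 8, T 9; go to U.
At U the remaining stops are Z 3, P 4, Y 9, T 11; go to Z.
At Z the remaining stops are P 7, Y 12, T 13; go to P.
At P the remaining stops are Y 5, T 6; go to Y.
At Y the remaining stops are T 2; go to T.
Return T→Base: 9.
Total = 1 + 3 + 7 + 5 + 2 + 9 = 27.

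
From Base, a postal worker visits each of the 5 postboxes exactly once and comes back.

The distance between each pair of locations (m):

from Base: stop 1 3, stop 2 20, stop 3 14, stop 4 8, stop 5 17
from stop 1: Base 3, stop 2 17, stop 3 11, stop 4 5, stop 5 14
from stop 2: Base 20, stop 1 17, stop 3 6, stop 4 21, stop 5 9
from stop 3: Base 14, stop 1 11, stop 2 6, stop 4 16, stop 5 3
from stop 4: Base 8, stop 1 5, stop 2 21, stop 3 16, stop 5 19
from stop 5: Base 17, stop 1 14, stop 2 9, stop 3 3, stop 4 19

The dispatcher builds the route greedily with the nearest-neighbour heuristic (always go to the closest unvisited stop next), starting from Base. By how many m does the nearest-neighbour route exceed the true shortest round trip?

Base: stop 1=3, stop 4=8, stop 3=14, stop 5=17, stop 2=20 ⇒ stop 1
stop 1: stop 4=5, stop 3=11, stop 5=14, stop 2=17 ⇒ stop 4
stop 4: stop 3=16, stop 5=19, stop 2=21 ⇒ stop 3
stop 3: stop 5=3, stop 2=6 ⇒ stop 5
stop 5: stop 2=9 ⇒ stop 2
NN route Base → stop 1 → stop 4 → stop 3 → stop 5 → stop 2 → Base costs 56.
Optimal: Base → stop 1 → stop 3 → stop 5 → stop 2 → stop 4 → Base costs 55 (by enumerating all 60 distinct tours).
Excess = 56 − 55 = 1.

Excess over optimum: 1 m.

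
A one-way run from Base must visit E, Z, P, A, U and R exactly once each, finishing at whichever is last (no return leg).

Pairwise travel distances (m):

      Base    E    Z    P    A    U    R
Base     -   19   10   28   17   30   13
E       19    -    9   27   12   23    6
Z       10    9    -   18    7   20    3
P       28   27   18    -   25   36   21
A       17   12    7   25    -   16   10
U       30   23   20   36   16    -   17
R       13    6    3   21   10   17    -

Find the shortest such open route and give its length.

There are 6! = 720 possible orderings.
Base → E → Z → P → A → U → R: 19+9+18+25+16+17 = 104
Base → E → Z → P → A → R → U: 19+9+18+25+10+17 = 98
Base → E → Z → P → U → A → R: 19+9+18+36+16+10 = 108
Base → E → Z → P → U → R → A: 19+9+18+36+17+10 = 109
Base → E → Z → P → R → A → U: 19+9+18+21+10+16 = 93
Base → E → Z → P → R → U → A: 19+9+18+21+17+16 = 100
Base → E → Z → A → P → U → R: 19+9+7+25+36+17 = 113
Base → E → Z → A → P → R → U: 19+9+7+25+21+17 = 98
… (712 more)
Base → E → R → U → A → Z → P: 19+6+17+16+7+18 = 83  ← best
The minimum is 83.
One shortest path: Base → E → R → U → A → Z → P.

83 m — the minimum one-way total.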